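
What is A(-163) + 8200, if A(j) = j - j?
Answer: 8200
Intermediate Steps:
A(j) = 0
A(-163) + 8200 = 0 + 8200 = 8200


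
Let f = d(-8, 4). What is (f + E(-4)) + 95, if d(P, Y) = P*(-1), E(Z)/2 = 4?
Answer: 111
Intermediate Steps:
E(Z) = 8 (E(Z) = 2*4 = 8)
d(P, Y) = -P
f = 8 (f = -1*(-8) = 8)
(f + E(-4)) + 95 = (8 + 8) + 95 = 16 + 95 = 111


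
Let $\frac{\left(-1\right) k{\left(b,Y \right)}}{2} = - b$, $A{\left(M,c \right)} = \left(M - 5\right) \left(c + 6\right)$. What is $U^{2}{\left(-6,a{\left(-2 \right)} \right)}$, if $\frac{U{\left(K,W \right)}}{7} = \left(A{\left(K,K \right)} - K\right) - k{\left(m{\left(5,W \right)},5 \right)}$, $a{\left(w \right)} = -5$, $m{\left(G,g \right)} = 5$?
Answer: $784$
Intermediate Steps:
$A{\left(M,c \right)} = \left(-5 + M\right) \left(6 + c\right)$
$k{\left(b,Y \right)} = 2 b$ ($k{\left(b,Y \right)} = - 2 \left(- b\right) = 2 b$)
$U{\left(K,W \right)} = -280 + 7 K^{2}$ ($U{\left(K,W \right)} = 7 \left(\left(\left(-30 - 5 K + 6 K + K K\right) - K\right) - 2 \cdot 5\right) = 7 \left(\left(\left(-30 - 5 K + 6 K + K^{2}\right) - K\right) - 10\right) = 7 \left(\left(\left(-30 + K + K^{2}\right) - K\right) - 10\right) = 7 \left(\left(-30 + K^{2}\right) - 10\right) = 7 \left(-40 + K^{2}\right) = -280 + 7 K^{2}$)
$U^{2}{\left(-6,a{\left(-2 \right)} \right)} = \left(-280 + 7 \left(-6\right)^{2}\right)^{2} = \left(-280 + 7 \cdot 36\right)^{2} = \left(-280 + 252\right)^{2} = \left(-28\right)^{2} = 784$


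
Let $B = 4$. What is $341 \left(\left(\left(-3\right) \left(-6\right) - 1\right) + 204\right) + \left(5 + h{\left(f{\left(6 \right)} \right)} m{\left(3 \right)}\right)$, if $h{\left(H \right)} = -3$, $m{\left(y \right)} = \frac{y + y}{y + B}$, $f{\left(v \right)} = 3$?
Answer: $\frac{527544}{7} \approx 75363.0$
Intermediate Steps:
$m{\left(y \right)} = \frac{2 y}{4 + y}$ ($m{\left(y \right)} = \frac{y + y}{y + 4} = \frac{2 y}{4 + y}$)
$341 \left(\left(\left(-3\right) \left(-6\right) - 1\right) + 204\right) + \left(5 + h{\left(f{\left(6 \right)} \right)} m{\left(3 \right)}\right) = 341 \left(\left(\left(-3\right) \left(-6\right) - 1\right) + 204\right) + \left(5 - 3 \cdot 2 \cdot 3 \frac{1}{4 + 3}\right) = 341 \left(\left(18 - 1\right) + 204\right) + \left(5 - 3 \cdot 2 \cdot 3 \cdot \frac{1}{7}\right) = 341 \left(17 + 204\right) + \left(5 - 3 \cdot 2 \cdot 3 \cdot \frac{1}{7}\right) = 341 \cdot 221 + \left(5 - \frac{18}{7}\right) = 75361 + \left(5 - \frac{18}{7}\right) = 75361 + \frac{17}{7} = \frac{527544}{7}$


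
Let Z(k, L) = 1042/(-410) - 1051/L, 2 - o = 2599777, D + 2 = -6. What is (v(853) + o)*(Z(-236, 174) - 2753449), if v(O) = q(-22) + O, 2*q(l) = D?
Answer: 127627839618948757/17835 ≈ 7.1560e+12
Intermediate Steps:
D = -8 (D = -2 - 6 = -8)
q(l) = -4 (q(l) = (½)*(-8) = -4)
v(O) = -4 + O
o = -2599775 (o = 2 - 1*2599777 = 2 - 2599777 = -2599775)
Z(k, L) = -521/205 - 1051/L (Z(k, L) = 1042*(-1/410) - 1051/L = -521/205 - 1051/L)
(v(853) + o)*(Z(-236, 174) - 2753449) = ((-4 + 853) - 2599775)*((-521/205 - 1051/174) - 2753449) = (849 - 2599775)*((-521/205 - 1051*1/174) - 2753449) = -2598926*((-521/205 - 1051/174) - 2753449) = -2598926*(-306109/35670 - 2753449) = -2598926*(-98215831939/35670) = 127627839618948757/17835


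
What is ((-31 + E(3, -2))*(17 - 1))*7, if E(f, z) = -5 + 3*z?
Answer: -4704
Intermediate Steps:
((-31 + E(3, -2))*(17 - 1))*7 = ((-31 + (-5 + 3*(-2)))*(17 - 1))*7 = ((-31 + (-5 - 6))*16)*7 = ((-31 - 11)*16)*7 = -42*16*7 = -672*7 = -4704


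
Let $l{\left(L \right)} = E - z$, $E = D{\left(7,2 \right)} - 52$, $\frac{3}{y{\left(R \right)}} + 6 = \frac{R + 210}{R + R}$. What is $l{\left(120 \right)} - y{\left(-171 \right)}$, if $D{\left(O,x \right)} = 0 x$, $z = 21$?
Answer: $- \frac{50539}{697} \approx -72.509$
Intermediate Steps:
$D{\left(O,x \right)} = 0$
$y{\left(R \right)} = \frac{3}{-6 + \frac{210 + R}{2 R}}$ ($y{\left(R \right)} = \frac{3}{-6 + \frac{R + 210}{R + R}} = \frac{3}{-6 + \frac{210 + R}{2 R}}$)
$E = -52$ ($E = 0 - 52 = -52$)
$l{\left(L \right)} = -73$ ($l{\left(L \right)} = -52 - 21 = -73$)
$l{\left(120 \right)} - y{\left(-171 \right)} = -73 - \left(-6\right) \left(-171\right) \frac{1}{-210 + 11 \left(-171\right)} = -73 - \left(-6\right) \left(-171\right) \frac{1}{-210 - 1881} = -73 - \left(-6\right) \left(-171\right) \frac{1}{-2091} = -73 - \left(-6\right) \left(-171\right) \left(- \frac{1}{2091}\right) = -73 - - \frac{342}{697} = -73 + \frac{342}{697} = - \frac{50539}{697}$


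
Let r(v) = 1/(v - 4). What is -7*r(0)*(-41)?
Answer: -287/4 ≈ -71.750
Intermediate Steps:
r(v) = 1/(-4 + v)
-7*r(0)*(-41) = -7/(-4 + 0)*(-41) = -7/(-4)*(-41) = -7*(-¼)*(-41) = (7/4)*(-41) = -287/4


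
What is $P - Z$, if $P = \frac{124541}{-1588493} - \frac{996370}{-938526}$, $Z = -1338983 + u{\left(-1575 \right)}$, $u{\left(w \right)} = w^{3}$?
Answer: $\frac{2913346270068990414844}{745420990659} \approx 3.9083 \cdot 10^{9}$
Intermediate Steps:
$Z = -3908323358$ ($Z = -1338983 + \left(-1575\right)^{3} = -1338983 - 3906984375 = -3908323358$)
$P = \frac{732920901922}{745420990659}$ ($P = 124541 \left(- \frac{1}{1588493}\right) - - \frac{498185}{469263} = - \frac{124541}{1588493} + \frac{498185}{469263} = \frac{732920901922}{745420990659} \approx 0.98323$)
$P - Z = \frac{732920901922}{745420990659} - -3908323358 = \frac{732920901922}{745420990659} + 3908323358 = \frac{2913346270068990414844}{745420990659}$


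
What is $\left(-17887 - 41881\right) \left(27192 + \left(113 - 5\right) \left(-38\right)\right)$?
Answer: $-1379923584$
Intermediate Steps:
$\left(-17887 - 41881\right) \left(27192 + \left(113 - 5\right) \left(-38\right)\right) = - 59768 \left(27192 + 108 \left(-38\right)\right) = - 59768 \left(27192 - 4104\right) = \left(-59768\right) 23088 = -1379923584$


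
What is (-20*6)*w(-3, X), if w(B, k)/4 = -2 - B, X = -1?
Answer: -480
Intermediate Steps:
w(B, k) = -8 - 4*B (w(B, k) = 4*(-2 - B) = -8 - 4*B)
(-20*6)*w(-3, X) = (-20*6)*(-8 - 4*(-3)) = -120*(-8 + 12) = -120*4 = -480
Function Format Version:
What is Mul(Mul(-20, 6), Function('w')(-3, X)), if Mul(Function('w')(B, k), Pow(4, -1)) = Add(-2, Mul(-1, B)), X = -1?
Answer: -480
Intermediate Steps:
Function('w')(B, k) = Add(-8, Mul(-4, B)) (Function('w')(B, k) = Mul(4, Add(-2, Mul(-1, B))) = Add(-8, Mul(-4, B)))
Mul(Mul(-20, 6), Function('w')(-3, X)) = Mul(Mul(-20, 6), Add(-8, Mul(-4, -3))) = Mul(-120, Add(-8, 12)) = Mul(-120, 4) = -480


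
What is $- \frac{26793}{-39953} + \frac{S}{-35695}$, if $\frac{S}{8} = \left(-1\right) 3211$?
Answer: $\frac{1982688799}{1426122335} \approx 1.3903$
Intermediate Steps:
$S = -25688$ ($S = 8 \left(\left(-1\right) 3211\right) = 8 \left(-3211\right) = -25688$)
$- \frac{26793}{-39953} + \frac{S}{-35695} = - \frac{26793}{-39953} - \frac{25688}{-35695} = \left(-26793\right) \left(- \frac{1}{39953}\right) - - \frac{25688}{35695} = \frac{26793}{39953} + \frac{25688}{35695} = \frac{1982688799}{1426122335}$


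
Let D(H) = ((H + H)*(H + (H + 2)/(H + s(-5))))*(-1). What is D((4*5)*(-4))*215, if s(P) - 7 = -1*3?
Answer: -51617200/19 ≈ -2.7167e+6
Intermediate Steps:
s(P) = 4 (s(P) = 7 - 1*3 = 7 - 3 = 4)
D(H) = -2*H*(H + (2 + H)/(4 + H)) (D(H) = ((H + H)*(H + (H + 2)/(H + 4)))*(-1) = ((2*H)*(H + (2 + H)/(4 + H)))*(-1) = (2*H*(H + (2 + H)/(4 + H)))*(-1) = -2*H*(H + (2 + H)/(4 + H)))
D((4*5)*(-4))*215 = -2*(4*5)*(-4)*(2 + ((4*5)*(-4))² + 5*((4*5)*(-4)))/(4 + (4*5)*(-4))*215 = -2*20*(-4)*(2 + (20*(-4))² + 5*(20*(-4)))/(4 + 20*(-4))*215 = -2*(-80)*(2 + (-80)² + 5*(-80))/(4 - 80)*215 = -2*(-80)*(2 + 6400 - 400)/(-76)*215 = -2*(-80)*(-1/76)*6002*215 = -240080/19*215 = -51617200/19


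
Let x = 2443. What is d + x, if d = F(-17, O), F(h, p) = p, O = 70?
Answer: 2513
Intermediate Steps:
d = 70
d + x = 70 + 2443 = 2513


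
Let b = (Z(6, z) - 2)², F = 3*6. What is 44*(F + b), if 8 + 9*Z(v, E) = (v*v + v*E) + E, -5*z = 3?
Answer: 1640804/2025 ≈ 810.27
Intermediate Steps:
z = -⅗ (z = -⅕*3 = -⅗ ≈ -0.60000)
Z(v, E) = -8/9 + E/9 + v²/9 + E*v/9 (Z(v, E) = -8/9 + ((v*v + v*E) + E)/9 = -8/9 + ((v² + E*v) + E)/9 = -8/9 + (E + v² + E*v)/9 = -8/9 + (E/9 + v²/9 + E*v/9) = -8/9 + E/9 + v²/9 + E*v/9)
F = 18
b = 841/2025 (b = ((-8/9 + (⅑)*(-⅗) + (⅑)*6² + (⅑)*(-⅗)*6) - 2)² = ((-8/9 - 1/15 + (⅑)*36 - ⅖) - 2)² = ((-8/9 - 1/15 + 4 - ⅖) - 2)² = (119/45 - 2)² = (29/45)² = 841/2025 ≈ 0.41531)
44*(F + b) = 44*(18 + 841/2025) = 44*(37291/2025) = 1640804/2025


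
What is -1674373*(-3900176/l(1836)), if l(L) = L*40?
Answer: 408146836853/4590 ≈ 8.8921e+7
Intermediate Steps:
l(L) = 40*L
-1674373*(-3900176/l(1836)) = -1674373/((40*1836)/(-3900176)) = -1674373/(73440*(-1/3900176)) = -1674373/(-4590/243761) = -1674373*(-243761/4590) = 408146836853/4590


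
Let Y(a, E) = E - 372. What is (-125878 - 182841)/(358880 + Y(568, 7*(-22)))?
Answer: -308719/358354 ≈ -0.86149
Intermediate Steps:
Y(a, E) = -372 + E
(-125878 - 182841)/(358880 + Y(568, 7*(-22))) = (-125878 - 182841)/(358880 + (-372 + 7*(-22))) = -308719/(358880 + (-372 - 154)) = -308719/(358880 - 526) = -308719/358354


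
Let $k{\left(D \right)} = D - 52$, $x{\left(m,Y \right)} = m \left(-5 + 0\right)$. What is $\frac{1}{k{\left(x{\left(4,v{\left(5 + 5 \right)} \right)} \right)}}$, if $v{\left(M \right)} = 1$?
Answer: $- \frac{1}{72} \approx -0.013889$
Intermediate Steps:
$x{\left(m,Y \right)} = - 5 m$ ($x{\left(m,Y \right)} = m \left(-5\right) = - 5 m$)
$k{\left(D \right)} = -52 + D$
$\frac{1}{k{\left(x{\left(4,v{\left(5 + 5 \right)} \right)} \right)}} = \frac{1}{-52 - 20} = \frac{1}{-72} = - \frac{1}{72}$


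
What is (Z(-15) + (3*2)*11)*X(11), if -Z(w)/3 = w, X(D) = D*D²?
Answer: 147741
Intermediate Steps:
X(D) = D³
Z(w) = -3*w
(Z(-15) + (3*2)*11)*X(11) = (-3*(-15) + (3*2)*11)*11³ = (45 + 6*11)*1331 = (45 + 66)*1331 = 111*1331 = 147741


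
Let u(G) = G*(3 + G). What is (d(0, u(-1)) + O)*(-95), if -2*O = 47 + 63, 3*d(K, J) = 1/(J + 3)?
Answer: 15580/3 ≈ 5193.3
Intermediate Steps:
d(K, J) = 1/(3*(3 + J)) (d(K, J) = 1/(3*(J + 3)) = 1/(3*(3 + J)))
O = -55 (O = -(47 + 63)/2 = -½*110 = -55)
(d(0, u(-1)) + O)*(-95) = (1/(3*(3 - (3 - 1))) - 55)*(-95) = (1/(3*(3 - 1*2)) - 55)*(-95) = (1/(3*(3 - 2)) - 55)*(-95) = ((⅓)/1 - 55)*(-95) = ((⅓)*1 - 55)*(-95) = (⅓ - 55)*(-95) = -164/3*(-95) = 15580/3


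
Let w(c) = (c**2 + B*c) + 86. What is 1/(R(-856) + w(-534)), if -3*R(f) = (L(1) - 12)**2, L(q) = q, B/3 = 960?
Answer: -3/3758155 ≈ -7.9826e-7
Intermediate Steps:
B = 2880 (B = 3*960 = 2880)
w(c) = 86 + c**2 + 2880*c (w(c) = (c**2 + 2880*c) + 86 = 86 + c**2 + 2880*c)
R(f) = -121/3 (R(f) = -(1 - 12)**2/3 = -1/3*(-11)**2 = -1/3*121 = -121/3)
1/(R(-856) + w(-534)) = 1/(-121/3 + (86 + (-534)**2 + 2880*(-534))) = 1/(-121/3 + (86 + 285156 - 1537920)) = 1/(-121/3 - 1252678) = 1/(-3758155/3) = -3/3758155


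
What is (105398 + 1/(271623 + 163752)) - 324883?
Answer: -95558281874/435375 ≈ -2.1949e+5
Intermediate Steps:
(105398 + 1/(271623 + 163752)) - 324883 = (105398 + 1/435375) - 324883 = 45887654251/435375 - 324883 = -95558281874/435375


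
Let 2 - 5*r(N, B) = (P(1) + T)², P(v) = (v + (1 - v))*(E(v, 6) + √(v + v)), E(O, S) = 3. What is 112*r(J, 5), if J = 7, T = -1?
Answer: -448/5 - 448*√2/5 ≈ -216.31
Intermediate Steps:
P(v) = 3 + √2*√v (P(v) = (v + (1 - v))*(3 + √(v + v)) = 1*(3 + √(2*v)) = 1*(3 + √2*√v) = 3 + √2*√v)
r(N, B) = ⅖ - (2 + √2)²/5 (r(N, B) = ⅖ - ((3 + √2*√1) - 1)²/5 = ⅖ - ((3 + √2*1) - 1)²/5 = ⅖ - ((3 + √2) - 1)²/5 = ⅖ - (2 + √2)²/5)
112*r(J, 5) = 112*(⅖ - (2 + √2)²/5) = 224/5 - 112*(2 + √2)²/5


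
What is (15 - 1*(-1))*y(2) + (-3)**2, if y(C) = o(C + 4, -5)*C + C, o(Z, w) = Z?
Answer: 233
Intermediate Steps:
y(C) = C + C*(4 + C) (y(C) = (C + 4)*C + C = (4 + C)*C + C = C*(4 + C) + C = C + C*(4 + C))
(15 - 1*(-1))*y(2) + (-3)**2 = (15 - 1*(-1))*(2*(5 + 2)) + (-3)**2 = (15 + 1)*(2*7) + 9 = 16*14 + 9 = 224 + 9 = 233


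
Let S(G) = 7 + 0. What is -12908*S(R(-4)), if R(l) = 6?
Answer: -90356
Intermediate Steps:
S(G) = 7
-12908*S(R(-4)) = -12908*7 = -90356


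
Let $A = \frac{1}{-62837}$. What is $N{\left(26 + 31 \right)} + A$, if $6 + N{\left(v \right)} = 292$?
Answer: $\frac{17971381}{62837} \approx 286.0$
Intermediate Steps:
$N{\left(v \right)} = 286$ ($N{\left(v \right)} = -6 + 292 = 286$)
$A = - \frac{1}{62837} \approx -1.5914 \cdot 10^{-5}$
$N{\left(26 + 31 \right)} + A = 286 - \frac{1}{62837} = \frac{17971381}{62837}$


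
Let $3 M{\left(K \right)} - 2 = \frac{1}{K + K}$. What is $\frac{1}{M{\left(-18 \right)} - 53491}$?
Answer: $- \frac{108}{5776957} \approx -1.8695 \cdot 10^{-5}$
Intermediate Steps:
$M{\left(K \right)} = \frac{2}{3} + \frac{1}{6 K}$ ($M{\left(K \right)} = \frac{2}{3} + \frac{1}{3 \left(K + K\right)} = \frac{2}{3} + \frac{1}{3 \cdot 2 K} = \frac{2}{3} + \frac{\frac{1}{2} \frac{1}{K}}{3} = \frac{2}{3} + \frac{1}{6 K}$)
$\frac{1}{M{\left(-18 \right)} - 53491} = \frac{1}{\frac{1 + 4 \left(-18\right)}{6 \left(-18\right)} - 53491} = \frac{1}{\frac{1}{6} \left(- \frac{1}{18}\right) \left(1 - 72\right) - 53491} = \frac{1}{\frac{1}{6} \left(- \frac{1}{18}\right) \left(-71\right) - 53491} = \frac{1}{\frac{71}{108} - 53491} = \frac{1}{- \frac{5776957}{108}} = - \frac{108}{5776957}$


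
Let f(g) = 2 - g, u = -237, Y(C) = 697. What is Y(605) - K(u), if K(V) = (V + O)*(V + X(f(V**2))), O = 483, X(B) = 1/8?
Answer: 235873/4 ≈ 58968.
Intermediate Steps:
X(B) = 1/8
K(V) = (483 + V)*(1/8 + V) (K(V) = (V + 483)*(V + 1/8) = (483 + V)*(1/8 + V))
Y(605) - K(u) = 697 - (483/8 + (-237)**2 + (3865/8)*(-237)) = 697 - (483/8 + 56169 - 916005/8) = 697 - 1*(-233085/4) = 697 + 233085/4 = 235873/4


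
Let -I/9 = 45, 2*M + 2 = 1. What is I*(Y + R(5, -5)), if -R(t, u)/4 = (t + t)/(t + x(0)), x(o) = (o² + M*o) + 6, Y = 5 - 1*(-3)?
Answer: -19440/11 ≈ -1767.3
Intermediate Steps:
M = -½ (M = -1 + (½)*1 = -1 + ½ = -½ ≈ -0.50000)
I = -405 (I = -9*45 = -405)
Y = 8 (Y = 5 + 3 = 8)
x(o) = 6 + o² - o/2 (x(o) = (o² - o/2) + 6 = 6 + o² - o/2)
R(t, u) = -8*t/(6 + t) (R(t, u) = -4*(t + t)/(t + (6 + 0² - ½*0)) = -4*2*t/(t + (6 + 0 + 0)) = -4*2*t/(t + 6) = -4*2*t/(6 + t) = -8*t/(6 + t))
I*(Y + R(5, -5)) = -405*(8 - 8*5/(6 + 5)) = -405*(8 - 8*5/11) = -405*(8 - 8*5*1/11) = -405*(8 - 40/11) = -405*48/11 = -19440/11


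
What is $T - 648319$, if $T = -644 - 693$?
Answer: $-649656$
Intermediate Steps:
$T = -1337$
$T - 648319 = -1337 - 648319 = -649656$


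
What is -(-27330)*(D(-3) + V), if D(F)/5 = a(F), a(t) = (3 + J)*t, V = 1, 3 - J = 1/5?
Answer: -2350380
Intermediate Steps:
J = 14/5 (J = 3 - 1/5 = 14/5 ≈ 2.8000)
a(t) = 29*t/5 (a(t) = (3 + 14/5)*t = 29*t/5)
D(F) = 29*F (D(F) = 5*(29*F/5) = 29*F)
-(-27330)*(D(-3) + V) = -(-27330)*(29*(-3) + 1) = -(-27330)*(-87 + 1) = -(-27330)*(-86) = -5466*430 = -2350380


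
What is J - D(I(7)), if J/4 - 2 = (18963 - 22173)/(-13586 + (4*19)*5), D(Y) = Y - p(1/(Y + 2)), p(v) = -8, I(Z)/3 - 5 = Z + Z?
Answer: -123317/2201 ≈ -56.028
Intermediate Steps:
I(Z) = 15 + 6*Z (I(Z) = 15 + 3*(Z + Z) = 15 + 3*(2*Z) = 15 + 6*Z)
D(Y) = 8 + Y (D(Y) = Y - 1*(-8) = Y + 8 = 8 + Y)
J = 19748/2201 (J = 8 + 4*((18963 - 22173)/(-13586 + (4*19)*5)) = 8 + 4*(-3210/(-13586 + 76*5)) = 8 + 4*(-3210/(-13586 + 380)) = 8 + 4*(-3210/(-13206)) = 8 + 4*(-3210*(-1/13206)) = 8 + 4*(535/2201) = 8 + 2140/2201 = 19748/2201 ≈ 8.9723)
J - D(I(7)) = 19748/2201 - (8 + (15 + 6*7)) = 19748/2201 - (8 + (15 + 42)) = 19748/2201 - (8 + 57) = 19748/2201 - 1*65 = 19748/2201 - 65 = -123317/2201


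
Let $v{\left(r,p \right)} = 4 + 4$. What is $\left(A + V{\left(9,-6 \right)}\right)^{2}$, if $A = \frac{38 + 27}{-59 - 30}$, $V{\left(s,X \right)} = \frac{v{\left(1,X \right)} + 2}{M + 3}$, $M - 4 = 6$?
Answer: $\frac{2025}{1338649} \approx 0.0015127$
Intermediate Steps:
$v{\left(r,p \right)} = 8$
$M = 10$ ($M = 4 + 6 = 10$)
$V{\left(s,X \right)} = \frac{10}{13}$ ($V{\left(s,X \right)} = \frac{8 + 2}{10 + 3} = \frac{10}{13}$)
$A = - \frac{65}{89}$ ($A = \frac{65}{-89} = 65 \left(- \frac{1}{89}\right) = - \frac{65}{89} \approx -0.73034$)
$\left(A + V{\left(9,-6 \right)}\right)^{2} = \left(- \frac{65}{89} + \frac{10}{13}\right)^{2} = \left(\frac{45}{1157}\right)^{2} = \frac{2025}{1338649}$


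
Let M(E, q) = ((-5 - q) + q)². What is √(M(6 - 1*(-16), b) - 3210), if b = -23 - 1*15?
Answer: 7*I*√65 ≈ 56.436*I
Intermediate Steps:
b = -38 (b = -23 - 15 = -38)
M(E, q) = 25 (M(E, q) = (-5)² = 25)
√(M(6 - 1*(-16), b) - 3210) = √(25 - 3210) = √(-3185) = 7*I*√65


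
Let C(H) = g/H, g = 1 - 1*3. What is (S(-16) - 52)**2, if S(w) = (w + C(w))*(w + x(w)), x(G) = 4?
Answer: 76729/4 ≈ 19182.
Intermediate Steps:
g = -2 (g = 1 - 3 = -2)
C(H) = -2/H
S(w) = (4 + w)*(w - 2/w) (S(w) = (w - 2/w)*(w + 4) = (w - 2/w)*(4 + w) = (4 + w)*(w - 2/w))
(S(-16) - 52)**2 = ((-2 + (-16)**2 - 8/(-16) + 4*(-16)) - 52)**2 = ((-2 + 256 - 8*(-1/16) - 64) - 52)**2 = ((-2 + 256 + 1/2 - 64) - 52)**2 = (381/2 - 52)**2 = (277/2)**2 = 76729/4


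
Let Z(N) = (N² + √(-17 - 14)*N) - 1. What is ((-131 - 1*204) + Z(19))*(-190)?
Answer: -4750 - 3610*I*√31 ≈ -4750.0 - 20100.0*I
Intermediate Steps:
Z(N) = -1 + N² + I*N*√31 (Z(N) = (N² + √(-31)*N) - 1 = (N² + (I*√31)*N) - 1 = (N² + I*N*√31) - 1 = -1 + N² + I*N*√31)
((-131 - 1*204) + Z(19))*(-190) = ((-131 - 1*204) + (-1 + 19² + I*19*√31))*(-190) = ((-131 - 204) + (-1 + 361 + 19*I*√31))*(-190) = (-335 + (360 + 19*I*√31))*(-190) = (25 + 19*I*√31)*(-190) = -4750 - 3610*I*√31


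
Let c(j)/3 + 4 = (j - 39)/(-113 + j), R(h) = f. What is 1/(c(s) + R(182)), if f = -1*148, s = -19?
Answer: -22/3491 ≈ -0.0063019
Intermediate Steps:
f = -148
R(h) = -148
c(j) = -12 + 3*(-39 + j)/(-113 + j) (c(j) = -12 + 3*((j - 39)/(-113 + j)) = -12 + 3*((-39 + j)/(-113 + j)) = -12 + 3*(-39 + j)/(-113 + j))
1/(c(s) + R(182)) = 1/(3*(413 - 3*(-19))/(-113 - 19) - 148) = 1/(3*(413 + 57)/(-132) - 148) = 1/(3*(-1/132)*470 - 148) = 1/(-235/22 - 148) = 1/(-3491/22) = -22/3491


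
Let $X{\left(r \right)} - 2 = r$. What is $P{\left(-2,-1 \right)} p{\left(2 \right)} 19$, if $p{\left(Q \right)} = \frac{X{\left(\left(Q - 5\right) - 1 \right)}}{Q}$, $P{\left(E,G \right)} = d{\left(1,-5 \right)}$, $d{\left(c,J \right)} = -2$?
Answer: $38$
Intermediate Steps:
$X{\left(r \right)} = 2 + r$
$P{\left(E,G \right)} = -2$
$p{\left(Q \right)} = \frac{-4 + Q}{Q}$ ($p{\left(Q \right)} = \frac{2 + \left(\left(Q - 5\right) - 1\right)}{Q} = \frac{2 + \left(\left(-5 + Q\right) - 1\right)}{Q} = \frac{2 + \left(-6 + Q\right)}{Q} = \frac{-4 + Q}{Q}$)
$P{\left(-2,-1 \right)} p{\left(2 \right)} 19 = - 2 \frac{-4 + 2}{2} \cdot 19 = - 2 \cdot \frac{1}{2} \left(-2\right) 19 = \left(-2\right) \left(-1\right) 19 = 2 \cdot 19 = 38$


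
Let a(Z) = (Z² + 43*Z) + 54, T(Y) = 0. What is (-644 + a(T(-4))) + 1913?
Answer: 1323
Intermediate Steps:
a(Z) = 54 + Z² + 43*Z
(-644 + a(T(-4))) + 1913 = (-644 + (54 + 0² + 43*0)) + 1913 = (-644 + (54 + 0 + 0)) + 1913 = (-644 + 54) + 1913 = -590 + 1913 = 1323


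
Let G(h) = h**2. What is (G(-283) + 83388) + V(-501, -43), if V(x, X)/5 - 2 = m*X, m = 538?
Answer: 47817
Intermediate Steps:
V(x, X) = 10 + 2690*X (V(x, X) = 10 + 5*(538*X) = 10 + 2690*X)
(G(-283) + 83388) + V(-501, -43) = ((-283)**2 + 83388) + (10 + 2690*(-43)) = (80089 + 83388) + (10 - 115670) = 163477 - 115660 = 47817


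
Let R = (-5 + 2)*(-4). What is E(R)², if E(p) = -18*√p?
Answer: 3888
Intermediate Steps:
R = 12 (R = -3*(-4) = 12)
E(R)² = (-36*√3)² = 3888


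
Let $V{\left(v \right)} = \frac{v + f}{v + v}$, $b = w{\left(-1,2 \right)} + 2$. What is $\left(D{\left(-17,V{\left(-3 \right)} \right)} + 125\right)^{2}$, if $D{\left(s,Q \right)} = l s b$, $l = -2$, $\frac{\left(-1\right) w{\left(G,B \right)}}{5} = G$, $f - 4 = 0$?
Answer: $131769$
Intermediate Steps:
$f = 4$ ($f = 4 + 0 = 4$)
$w{\left(G,B \right)} = - 5 G$
$b = 7$ ($b = \left(-5\right) \left(-1\right) + 2 = 5 + 2 = 7$)
$V{\left(v \right)} = \frac{4 + v}{2 v}$ ($V{\left(v \right)} = \frac{v + 4}{v + v} = \frac{4 + v}{2 v}$)
$D{\left(s,Q \right)} = - 14 s$ ($D{\left(s,Q \right)} = - 2 s 7 = - 14 s$)
$\left(D{\left(-17,V{\left(-3 \right)} \right)} + 125\right)^{2} = \left(\left(-14\right) \left(-17\right) + 125\right)^{2} = \left(238 + 125\right)^{2} = 363^{2} = 131769$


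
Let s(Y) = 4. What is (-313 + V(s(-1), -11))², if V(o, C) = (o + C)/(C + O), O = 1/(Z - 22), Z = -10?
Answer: 12158370225/124609 ≈ 97572.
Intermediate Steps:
O = -1/32 (O = 1/(-10 - 22) = 1/(-32) = -1/32 ≈ -0.031250)
V(o, C) = (C + o)/(-1/32 + C) (V(o, C) = (o + C)/(C - 1/32) = (C + o)/(-1/32 + C))
(-313 + V(s(-1), -11))² = (-313 + 32*(-11 + 4)/(-1 + 32*(-11)))² = (-313 + 32*(-7)/(-1 - 352))² = (-313 + 32*(-7)/(-353))² = (-313 + 32*(-1/353)*(-7))² = (-313 + 224/353)² = (-110265/353)² = 12158370225/124609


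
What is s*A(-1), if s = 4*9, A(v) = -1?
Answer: -36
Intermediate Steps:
s = 36
s*A(-1) = 36*(-1) = -36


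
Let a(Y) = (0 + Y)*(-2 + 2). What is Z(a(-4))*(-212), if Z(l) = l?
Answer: 0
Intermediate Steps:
a(Y) = 0 (a(Y) = Y*0 = 0)
Z(a(-4))*(-212) = 0*(-212) = 0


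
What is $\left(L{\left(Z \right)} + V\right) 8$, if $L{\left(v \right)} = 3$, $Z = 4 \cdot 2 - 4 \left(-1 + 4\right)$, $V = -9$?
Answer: $-48$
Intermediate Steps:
$Z = -4$ ($Z = 8 - 12 = -4$)
$\left(L{\left(Z \right)} + V\right) 8 = \left(3 - 9\right) 8 = \left(-6\right) 8 = -48$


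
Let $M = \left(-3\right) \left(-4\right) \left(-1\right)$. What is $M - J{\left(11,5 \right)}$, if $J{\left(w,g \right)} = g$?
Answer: $-17$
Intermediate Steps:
$M = -12$ ($M = 12 \left(-1\right) = -12$)
$M - J{\left(11,5 \right)} = -12 - 5 = -17$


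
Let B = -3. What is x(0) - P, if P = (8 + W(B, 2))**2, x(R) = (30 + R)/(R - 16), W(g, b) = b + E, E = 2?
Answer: -1167/8 ≈ -145.88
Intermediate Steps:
W(g, b) = 2 + b (W(g, b) = b + 2 = 2 + b)
x(R) = (30 + R)/(-16 + R)
P = 144 (P = (8 + (2 + 2))**2 = (8 + 4)**2 = 12**2 = 144)
x(0) - P = (30 + 0)/(-16 + 0) - 1*144 = 30/(-16) - 144 = -1/16*30 - 144 = -15/8 - 144 = -1167/8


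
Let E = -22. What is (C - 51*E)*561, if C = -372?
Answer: 420750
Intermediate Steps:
(C - 51*E)*561 = (-372 - 51*(-22))*561 = (-372 + 1122)*561 = 750*561 = 420750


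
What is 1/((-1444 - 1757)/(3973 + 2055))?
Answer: -548/291 ≈ -1.8832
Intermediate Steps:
1/((-1444 - 1757)/(3973 + 2055)) = 1/(-3201/6028) = 1/(-3201*1/6028) = 1/(-291/548) = -548/291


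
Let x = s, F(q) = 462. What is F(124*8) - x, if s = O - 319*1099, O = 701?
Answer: 350342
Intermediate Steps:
s = -349880 (s = 701 - 319*1099 = 701 - 350581 = -349880)
x = -349880
F(124*8) - x = 462 - 1*(-349880) = 462 + 349880 = 350342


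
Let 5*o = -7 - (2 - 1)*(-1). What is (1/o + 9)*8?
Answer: 196/3 ≈ 65.333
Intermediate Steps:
o = -6/5 (o = (-7 - (2 - 1)*(-1))/5 = (-7 - (-1))/5 = (-7 - 1*(-1))/5 = (-7 + 1)/5 = (⅕)*(-6) = -6/5 ≈ -1.2000)
(1/o + 9)*8 = (1/(-6/5) + 9)*8 = (-⅚ + 9)*8 = (49/6)*8 = 196/3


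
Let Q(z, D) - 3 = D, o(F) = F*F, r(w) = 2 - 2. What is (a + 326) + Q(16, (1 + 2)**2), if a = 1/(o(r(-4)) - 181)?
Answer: 61177/181 ≈ 337.99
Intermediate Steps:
r(w) = 0
o(F) = F**2
Q(z, D) = 3 + D
a = -1/181 (a = 1/(0**2 - 181) = 1/(0 - 181) = 1/(-181) = -1/181 ≈ -0.0055249)
(a + 326) + Q(16, (1 + 2)**2) = (-1/181 + 326) + (3 + (1 + 2)**2) = 59005/181 + (3 + 3**2) = 59005/181 + (3 + 9) = 59005/181 + 12 = 61177/181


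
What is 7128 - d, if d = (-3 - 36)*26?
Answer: 8142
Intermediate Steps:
d = -1014 (d = -39*26 = -1014)
7128 - d = 7128 - 1*(-1014) = 7128 + 1014 = 8142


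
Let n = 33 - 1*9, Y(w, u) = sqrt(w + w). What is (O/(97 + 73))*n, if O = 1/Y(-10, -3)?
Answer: -6*I*sqrt(5)/425 ≈ -0.031568*I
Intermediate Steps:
Y(w, u) = sqrt(2)*sqrt(w) (Y(w, u) = sqrt(2*w) = sqrt(2)*sqrt(w))
n = 24 (n = 33 - 9 = 24)
O = -I*sqrt(5)/10 (O = 1/(sqrt(2)*sqrt(-10)) = 1/(sqrt(2)*(I*sqrt(10))) = 1/(2*I*sqrt(5)) = -I*sqrt(5)/10 ≈ -0.22361*I)
(O/(97 + 73))*n = ((-I*sqrt(5)/10)/(97 + 73))*24 = (-I*sqrt(5)/10/170)*24 = (-I*sqrt(5)/10*(1/170))*24 = -I*sqrt(5)/1700*24 = -6*I*sqrt(5)/425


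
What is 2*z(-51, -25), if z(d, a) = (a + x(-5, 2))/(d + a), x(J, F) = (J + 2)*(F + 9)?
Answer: 29/19 ≈ 1.5263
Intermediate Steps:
x(J, F) = (2 + J)*(9 + F)
z(d, a) = (-33 + a)/(a + d) (z(d, a) = (a + (18 + 2*2 + 9*(-5) + 2*(-5)))/(d + a) = (a + (18 + 4 - 45 - 10))/(a + d) = (a - 33)/(a + d) = (-33 + a)/(a + d))
2*z(-51, -25) = 2*((-33 - 25)/(-25 - 51)) = 2*(-58/(-76)) = 2*(-1/76*(-58)) = 2*(29/38) = 29/19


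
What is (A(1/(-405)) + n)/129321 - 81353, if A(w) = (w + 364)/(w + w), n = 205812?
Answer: -21041038421/258642 ≈ -81352.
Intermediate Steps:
A(w) = (364 + w)/(2*w) (A(w) = (364 + w)/((2*w)) = (364 + w)*(1/(2*w)) = (364 + w)/(2*w))
(A(1/(-405)) + n)/129321 - 81353 = ((364 + 1/(-405))/(2*(1/(-405))) + 205812)/129321 - 81353 = ((364 - 1/405)/(2*(-1/405)) + 205812)*(1/129321) - 81353 = ((½)*(-405)*(147419/405) + 205812)*(1/129321) - 81353 = (-147419/2 + 205812)*(1/129321) - 81353 = (264205/2)*(1/129321) - 81353 = 264205/258642 - 81353 = -21041038421/258642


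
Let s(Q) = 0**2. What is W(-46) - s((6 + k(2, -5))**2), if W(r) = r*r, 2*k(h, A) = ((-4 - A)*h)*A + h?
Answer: 2116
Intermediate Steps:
k(h, A) = h/2 + A*h*(-4 - A)/2 (k(h, A) = (((-4 - A)*h)*A + h)/2 = ((h*(-4 - A))*A + h)/2 = (A*h*(-4 - A) + h)/2 = (h + A*h*(-4 - A))/2 = h/2 + A*h*(-4 - A)/2)
W(r) = r**2
s(Q) = 0
W(-46) - s((6 + k(2, -5))**2) = (-46)**2 - 1*0 = 2116 + 0 = 2116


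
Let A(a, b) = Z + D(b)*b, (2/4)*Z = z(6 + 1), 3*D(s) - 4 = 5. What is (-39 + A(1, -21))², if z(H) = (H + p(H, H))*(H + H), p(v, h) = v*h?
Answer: 2149156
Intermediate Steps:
p(v, h) = h*v
D(s) = 3 (D(s) = 4/3 + (⅓)*5 = 4/3 + 5/3 = 3)
z(H) = 2*H*(H + H²) (z(H) = (H + H*H)*(H + H) = (H + H²)*(2*H) = 2*H*(H + H²))
Z = 1568 (Z = 2*(2*(6 + 1)²*(1 + (6 + 1))) = 2*(2*7²*(1 + 7)) = 2*(2*49*8) = 2*784 = 1568)
A(a, b) = 1568 + 3*b
(-39 + A(1, -21))² = (-39 + (1568 + 3*(-21)))² = (-39 + (1568 - 63))² = (-39 + 1505)² = 1466² = 2149156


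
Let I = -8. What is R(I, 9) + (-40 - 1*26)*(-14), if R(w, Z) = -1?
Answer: 923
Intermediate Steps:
R(I, 9) + (-40 - 1*26)*(-14) = -1 + (-40 - 1*26)*(-14) = -1 + (-40 - 26)*(-14) = -1 - 66*(-14) = -1 + 924 = 923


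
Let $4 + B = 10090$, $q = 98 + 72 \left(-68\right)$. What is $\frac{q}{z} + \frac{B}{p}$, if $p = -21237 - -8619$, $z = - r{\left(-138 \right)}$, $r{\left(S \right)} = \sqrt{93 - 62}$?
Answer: $- \frac{1681}{2103} + \frac{4798 \sqrt{31}}{31} \approx 860.95$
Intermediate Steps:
$q = -4798$ ($q = 98 - 4896 = -4798$)
$B = 10086$ ($B = -4 + 10090 = 10086$)
$r{\left(S \right)} = \sqrt{31}$
$z = - \sqrt{31} \approx -5.5678$
$p = -12618$ ($p = -21237 + 8619 = -12618$)
$\frac{q}{z} + \frac{B}{p} = - \frac{4798}{\left(-1\right) \sqrt{31}} + \frac{10086}{-12618} = - 4798 \left(- \frac{\sqrt{31}}{31}\right) + 10086 \left(- \frac{1}{12618}\right) = \frac{4798 \sqrt{31}}{31} - \frac{1681}{2103} = - \frac{1681}{2103} + \frac{4798 \sqrt{31}}{31}$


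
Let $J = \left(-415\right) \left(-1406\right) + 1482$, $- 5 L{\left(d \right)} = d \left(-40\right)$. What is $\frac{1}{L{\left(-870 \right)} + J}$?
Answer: $\frac{1}{578012} \approx 1.7301 \cdot 10^{-6}$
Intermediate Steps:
$L{\left(d \right)} = 8 d$ ($L{\left(d \right)} = - \frac{d \left(-40\right)}{5} = - \frac{\left(-40\right) d}{5} = 8 d$)
$J = 584972$ ($J = 583490 + 1482 = 584972$)
$\frac{1}{L{\left(-870 \right)} + J} = \frac{1}{8 \left(-870\right) + 584972} = \frac{1}{-6960 + 584972} = \frac{1}{578012}$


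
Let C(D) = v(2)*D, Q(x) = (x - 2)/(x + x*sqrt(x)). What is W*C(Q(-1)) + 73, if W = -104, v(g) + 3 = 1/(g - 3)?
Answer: 697 - 624*I ≈ 697.0 - 624.0*I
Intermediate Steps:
v(g) = -3 + 1/(-3 + g) (v(g) = -3 + 1/(g - 3) = -3 + 1/(-3 + g))
Q(x) = (-2 + x)/(x + x**(3/2))
C(D) = -4*D (C(D) = ((10 - 3*2)/(-3 + 2))*D = ((10 - 6)/(-1))*D = (-1*4)*D = -4*D)
W*C(Q(-1)) + 73 = -(-416)*(-2 - 1)/(-1 + (-1)**(3/2)) + 73 = -(-416)*-3/(-1 - I) + 73 = -(-416)*((-1 + I)/2)*(-3) + 73 = -(-416)*(-3*(-1 + I)/2) + 73 = -624*(-1 + I) + 73 = 73 - 624*(-1 + I)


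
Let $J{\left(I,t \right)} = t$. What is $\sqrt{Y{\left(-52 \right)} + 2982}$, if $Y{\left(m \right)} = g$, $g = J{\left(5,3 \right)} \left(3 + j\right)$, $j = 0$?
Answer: $\sqrt{2991} \approx 54.69$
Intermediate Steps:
$g = 9$ ($g = 3 \left(3 + 0\right) = 3 \cdot 3 = 9$)
$Y{\left(m \right)} = 9$
$\sqrt{Y{\left(-52 \right)} + 2982} = \sqrt{9 + 2982} = \sqrt{2991}$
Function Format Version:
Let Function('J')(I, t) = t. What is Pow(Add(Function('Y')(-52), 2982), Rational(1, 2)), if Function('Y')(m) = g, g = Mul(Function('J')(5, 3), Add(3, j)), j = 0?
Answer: Pow(2991, Rational(1, 2)) ≈ 54.690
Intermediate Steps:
g = 9 (g = Mul(3, Add(3, 0)) = Mul(3, 3) = 9)
Function('Y')(m) = 9
Pow(Add(Function('Y')(-52), 2982), Rational(1, 2)) = Pow(Add(9, 2982), Rational(1, 2)) = Pow(2991, Rational(1, 2))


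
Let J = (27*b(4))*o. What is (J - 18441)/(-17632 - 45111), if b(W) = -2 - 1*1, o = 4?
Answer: 18765/62743 ≈ 0.29908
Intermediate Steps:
b(W) = -3 (b(W) = -2 - 1 = -3)
J = -324 (J = (27*(-3))*4 = -81*4 = -324)
(J - 18441)/(-17632 - 45111) = (-324 - 18441)/(-17632 - 45111) = -18765/(-62743) = -18765*(-1/62743) = 18765/62743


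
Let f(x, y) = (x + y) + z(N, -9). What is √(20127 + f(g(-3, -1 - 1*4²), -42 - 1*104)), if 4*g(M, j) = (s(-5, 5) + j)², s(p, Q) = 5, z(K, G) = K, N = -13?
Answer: 2*√5001 ≈ 141.44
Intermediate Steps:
g(M, j) = (5 + j)²/4
f(x, y) = -13 + x + y (f(x, y) = (x + y) - 13 = -13 + x + y)
√(20127 + f(g(-3, -1 - 1*4²), -42 - 1*104)) = √(20127 + (-13 + (5 + (-1 - 1*4²))²/4 + (-42 - 1*104))) = √(20127 + (-13 + (5 + (-1 - 1*16))²/4 + (-42 - 104))) = √(20127 + (-13 + (5 + (-1 - 16))²/4 - 146)) = √(20127 + (-13 + (5 - 17)²/4 - 146)) = √(20127 + (-13 + (¼)*(-12)² - 146)) = √(20127 + (-13 + (¼)*144 - 146)) = √(20127 + (-13 + 36 - 146)) = √(20127 - 123) = √20004 = 2*√5001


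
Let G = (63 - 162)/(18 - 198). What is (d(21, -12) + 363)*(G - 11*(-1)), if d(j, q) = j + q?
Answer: 21483/5 ≈ 4296.6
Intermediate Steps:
G = 11/20 (G = -99/(-180) = -99*(-1/180) = 11/20 ≈ 0.55000)
(d(21, -12) + 363)*(G - 11*(-1)) = ((21 - 12) + 363)*(11/20 - 11*(-1)) = (9 + 363)*(11/20 + 11) = 372*(231/20) = 21483/5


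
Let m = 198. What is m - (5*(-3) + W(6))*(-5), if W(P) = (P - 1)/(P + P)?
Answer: 1501/12 ≈ 125.08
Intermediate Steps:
W(P) = (-1 + P)/(2*P) (W(P) = (-1 + P)/((2*P)) = (-1 + P)*(1/(2*P)) = (-1 + P)/(2*P))
m - (5*(-3) + W(6))*(-5) = 198 - (5*(-3) + (½)*(-1 + 6)/6)*(-5) = 198 - (-15 + (½)*(⅙)*5)*(-5) = 198 - (-15 + 5/12)*(-5) = 198 - (-175)*(-5)/12 = 198 - 1*875/12 = 198 - 875/12 = 1501/12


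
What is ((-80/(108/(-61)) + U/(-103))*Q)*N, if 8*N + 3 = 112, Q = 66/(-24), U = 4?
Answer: -9408553/5562 ≈ -1691.6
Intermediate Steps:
Q = -11/4 (Q = 66*(-1/24) = -11/4 ≈ -2.7500)
N = 109/8 (N = -3/8 + (1/8)*112 = -3/8 + 14 = 109/8 ≈ 13.625)
((-80/(108/(-61)) + U/(-103))*Q)*N = ((-80/(108/(-61)) + 4/(-103))*(-11/4))*(109/8) = ((-80/(108*(-1/61)) + 4*(-1/103))*(-11/4))*(109/8) = ((-80/(-108/61) - 4/103)*(-11/4))*(109/8) = ((-80*(-61/108) - 4/103)*(-11/4))*(109/8) = ((1220/27 - 4/103)*(-11/4))*(109/8) = ((125552/2781)*(-11/4))*(109/8) = -345268/2781*109/8 = -9408553/5562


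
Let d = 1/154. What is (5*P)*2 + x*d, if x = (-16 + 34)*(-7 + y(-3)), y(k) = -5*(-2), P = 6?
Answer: 4647/77 ≈ 60.351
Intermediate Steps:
y(k) = 10
d = 1/154 ≈ 0.0064935
x = 54 (x = (-16 + 34)*(-7 + 10) = 18*3 = 54)
(5*P)*2 + x*d = (5*6)*2 + 54*(1/154) = 30*2 + 27/77 = 60 + 27/77 = 4647/77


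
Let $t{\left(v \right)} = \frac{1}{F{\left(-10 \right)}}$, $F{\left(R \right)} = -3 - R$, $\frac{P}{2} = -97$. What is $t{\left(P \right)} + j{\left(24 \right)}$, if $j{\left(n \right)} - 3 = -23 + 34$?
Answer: $\frac{99}{7} \approx 14.143$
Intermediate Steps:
$P = -194$ ($P = 2 \left(-97\right) = -194$)
$t{\left(v \right)} = \frac{1}{7}$ ($t{\left(v \right)} = \frac{1}{-3 - -10} = \frac{1}{-3 + 10} = \frac{1}{7}$)
$j{\left(n \right)} = 14$ ($j{\left(n \right)} = 3 + \left(-23 + 34\right) = 3 + 11 = 14$)
$t{\left(P \right)} + j{\left(24 \right)} = \frac{1}{7} + 14 = \frac{99}{7}$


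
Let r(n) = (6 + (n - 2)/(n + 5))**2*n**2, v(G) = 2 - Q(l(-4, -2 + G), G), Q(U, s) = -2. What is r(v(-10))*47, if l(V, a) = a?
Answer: 2358272/81 ≈ 29114.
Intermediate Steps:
v(G) = 4 (v(G) = 2 - 1*(-2) = 2 + 2 = 4)
r(n) = n**2*(6 + (-2 + n)/(5 + n))**2 (r(n) = (6 + (-2 + n)/(5 + n))**2*n**2 = n**2*(6 + (-2 + n)/(5 + n))**2)
r(v(-10))*47 = (49*4**2*(4 + 4)**2/(5 + 4)**2)*47 = (49*16*8**2/9**2)*47 = (49*16*64*(1/81))*47 = (50176/81)*47 = 2358272/81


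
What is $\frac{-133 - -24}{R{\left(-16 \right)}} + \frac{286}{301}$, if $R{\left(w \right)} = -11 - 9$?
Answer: $\frac{38529}{6020} \approx 6.4002$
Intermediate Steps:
$R{\left(w \right)} = -20$
$\frac{-133 - -24}{R{\left(-16 \right)}} + \frac{286}{301} = \frac{-133 - -24}{-20} + \frac{286}{301} = \left(-133 + 24\right) \left(- \frac{1}{20}\right) + 286 \cdot \frac{1}{301} = \left(-109\right) \left(- \frac{1}{20}\right) + \frac{286}{301} = \frac{109}{20} + \frac{286}{301} = \frac{38529}{6020}$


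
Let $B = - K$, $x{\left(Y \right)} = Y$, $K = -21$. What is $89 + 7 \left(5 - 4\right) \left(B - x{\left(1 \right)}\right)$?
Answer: $229$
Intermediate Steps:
$B = 21$ ($B = \left(-1\right) \left(-21\right) = 21$)
$89 + 7 \left(5 - 4\right) \left(B - x{\left(1 \right)}\right) = 89 + 7 \left(5 - 4\right) \left(21 - 1\right) = 89 + 7 \cdot 1 \left(21 - 1\right) = 89 + 7 \cdot 20 = 89 + 140 = 229$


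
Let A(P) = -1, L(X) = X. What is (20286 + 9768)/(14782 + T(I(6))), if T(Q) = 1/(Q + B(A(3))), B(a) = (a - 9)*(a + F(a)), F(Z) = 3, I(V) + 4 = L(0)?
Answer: 721296/354767 ≈ 2.0332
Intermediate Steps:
I(V) = -4 (I(V) = -4 + 0 = -4)
B(a) = (-9 + a)*(3 + a) (B(a) = (a - 9)*(a + 3) = (-9 + a)*(3 + a))
T(Q) = 1/(-20 + Q) (T(Q) = 1/(Q + (-27 + (-1)² - 6*(-1))) = 1/(Q + (-27 + 1 + 6)) = 1/(Q - 20) = 1/(-20 + Q))
(20286 + 9768)/(14782 + T(I(6))) = (20286 + 9768)/(14782 + 1/(-20 - 4)) = 30054/(14782 + 1/(-24)) = 30054/(14782 - 1/24) = 30054/(354767/24) = 30054*(24/354767) = 721296/354767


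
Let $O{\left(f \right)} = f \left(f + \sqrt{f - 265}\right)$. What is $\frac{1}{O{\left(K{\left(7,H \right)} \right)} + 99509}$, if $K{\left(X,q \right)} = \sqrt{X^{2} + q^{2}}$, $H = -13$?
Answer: $- \frac{i}{- 99727 i + \sqrt{218} \sqrt{265 - \sqrt{218}}} \approx 1.0027 \cdot 10^{-5} - 2.3484 \cdot 10^{-8} i$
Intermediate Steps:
$O{\left(f \right)} = f \left(f + \sqrt{-265 + f}\right)$
$\frac{1}{O{\left(K{\left(7,H \right)} \right)} + 99509} = \frac{1}{\sqrt{7^{2} + \left(-13\right)^{2}} \left(\sqrt{7^{2} + \left(-13\right)^{2}} + \sqrt{-265 + \sqrt{7^{2} + \left(-13\right)^{2}}}\right) + 99509} = \frac{1}{\sqrt{49 + 169} \left(\sqrt{49 + 169} + \sqrt{-265 + \sqrt{49 + 169}}\right) + 99509} = \frac{1}{\sqrt{218} \left(\sqrt{218} + \sqrt{-265 + \sqrt{218}}\right) + 99509} = \frac{1}{99509 + \sqrt{218} \left(\sqrt{218} + \sqrt{-265 + \sqrt{218}}\right)}$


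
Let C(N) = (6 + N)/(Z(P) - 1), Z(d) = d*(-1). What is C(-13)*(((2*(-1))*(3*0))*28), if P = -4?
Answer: 0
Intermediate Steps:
Z(d) = -d
C(N) = 2 + N/3 (C(N) = (6 + N)/(-1*(-4) - 1) = (6 + N)/(4 - 1) = (6 + N)/3 = (6 + N)*(1/3) = 2 + N/3)
C(-13)*(((2*(-1))*(3*0))*28) = (2 + (1/3)*(-13))*(((2*(-1))*(3*0))*28) = (2 - 13/3)*(-2*0*28) = -0*28 = -7/3*0 = 0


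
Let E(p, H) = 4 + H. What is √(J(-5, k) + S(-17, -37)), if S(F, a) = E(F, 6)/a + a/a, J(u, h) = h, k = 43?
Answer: √59866/37 ≈ 6.6128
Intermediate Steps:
S(F, a) = 1 + 10/a (S(F, a) = (4 + 6)/a + a/a = 10/a + 1 = 1 + 10/a)
√(J(-5, k) + S(-17, -37)) = √(43 + (10 - 37)/(-37)) = √(43 - 1/37*(-27)) = √(43 + 27/37) = √(1618/37) = √59866/37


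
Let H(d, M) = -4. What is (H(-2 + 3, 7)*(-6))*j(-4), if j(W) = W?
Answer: -96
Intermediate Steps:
(H(-2 + 3, 7)*(-6))*j(-4) = -4*(-6)*(-4) = 24*(-4) = -96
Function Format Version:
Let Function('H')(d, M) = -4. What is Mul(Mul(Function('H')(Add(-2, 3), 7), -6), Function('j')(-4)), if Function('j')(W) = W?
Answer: -96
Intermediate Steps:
Mul(Mul(Function('H')(Add(-2, 3), 7), -6), Function('j')(-4)) = Mul(Mul(-4, -6), -4) = Mul(24, -4) = -96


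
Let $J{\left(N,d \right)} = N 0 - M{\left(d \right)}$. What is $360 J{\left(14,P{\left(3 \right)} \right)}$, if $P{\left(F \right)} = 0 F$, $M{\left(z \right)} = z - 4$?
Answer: $1440$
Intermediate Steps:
$M{\left(z \right)} = -4 + z$
$P{\left(F \right)} = 0$
$J{\left(N,d \right)} = 4 - d$ ($J{\left(N,d \right)} = N 0 - \left(-4 + d\right) = 0 - \left(-4 + d\right) = 4 - d$)
$360 J{\left(14,P{\left(3 \right)} \right)} = 360 \left(4 - 0\right) = 360 \left(4 + 0\right) = 360 \cdot 4 = 1440$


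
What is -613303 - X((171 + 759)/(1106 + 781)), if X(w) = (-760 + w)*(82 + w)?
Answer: -217859357983/395641 ≈ -5.5065e+5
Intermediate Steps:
-613303 - X((171 + 759)/(1106 + 781)) = -613303 - (-62320 + ((171 + 759)/(1106 + 781))**2 - 678*(171 + 759)/(1106 + 781)) = -613303 - (-62320 + (930/1887)**2 - 630540/1887) = -613303 - (-62320 + (930*(1/1887))**2 - 630540/1887) = -613303 - (-62320 + (310/629)**2 - 678*310/629) = -613303 - (-62320 + 96100/395641 - 210180/629) = -613303 - 1*(-24788454240/395641) = -613303 + 24788454240/395641 = -217859357983/395641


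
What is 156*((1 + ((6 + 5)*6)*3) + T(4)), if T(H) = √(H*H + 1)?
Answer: 31044 + 156*√17 ≈ 31687.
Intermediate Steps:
T(H) = √(1 + H²) (T(H) = √(H² + 1) = √(1 + H²))
156*((1 + ((6 + 5)*6)*3) + T(4)) = 156*((1 + ((6 + 5)*6)*3) + √(1 + 4²)) = 156*((1 + (11*6)*3) + √(1 + 16)) = 156*((1 + 66*3) + √17) = 156*((1 + 198) + √17) = 156*(199 + √17) = 31044 + 156*√17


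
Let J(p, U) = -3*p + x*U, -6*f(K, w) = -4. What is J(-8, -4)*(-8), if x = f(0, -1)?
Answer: -512/3 ≈ -170.67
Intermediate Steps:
f(K, w) = 2/3 (f(K, w) = -1/6*(-4) = 2/3)
x = 2/3 ≈ 0.66667
J(p, U) = -3*p + 2*U/3
J(-8, -4)*(-8) = (-3*(-8) + (2/3)*(-4))*(-8) = (24 - 8/3)*(-8) = (64/3)*(-8) = -512/3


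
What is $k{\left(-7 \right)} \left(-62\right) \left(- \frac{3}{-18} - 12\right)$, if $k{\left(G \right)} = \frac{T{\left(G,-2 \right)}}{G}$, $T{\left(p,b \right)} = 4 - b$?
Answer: $- \frac{4402}{7} \approx -628.86$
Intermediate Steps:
$k{\left(G \right)} = \frac{6}{G}$ ($k{\left(G \right)} = \frac{4 - -2}{G} = \frac{4 + 2}{G} = \frac{6}{G}$)
$k{\left(-7 \right)} \left(-62\right) \left(- \frac{3}{-18} - 12\right) = \frac{6}{-7} \left(-62\right) \left(- \frac{3}{-18} - 12\right) = 6 \left(- \frac{1}{7}\right) \left(-62\right) \left(\left(-3\right) \left(- \frac{1}{18}\right) - 12\right) = \left(- \frac{6}{7}\right) \left(-62\right) \left(\frac{1}{6} - 12\right) = \frac{372}{7} \left(- \frac{71}{6}\right) = - \frac{4402}{7}$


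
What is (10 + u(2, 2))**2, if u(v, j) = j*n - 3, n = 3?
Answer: 169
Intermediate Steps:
u(v, j) = -3 + 3*j (u(v, j) = j*3 - 3 = 3*j - 3 = -3 + 3*j)
(10 + u(2, 2))**2 = (10 + (-3 + 3*2))**2 = (10 + (-3 + 6))**2 = (10 + 3)**2 = 13**2 = 169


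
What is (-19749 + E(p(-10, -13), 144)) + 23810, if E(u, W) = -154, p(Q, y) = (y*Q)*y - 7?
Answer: 3907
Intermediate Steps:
p(Q, y) = -7 + Q*y² (p(Q, y) = (Q*y)*y - 7 = Q*y² - 7 = -7 + Q*y²)
(-19749 + E(p(-10, -13), 144)) + 23810 = (-19749 - 154) + 23810 = -19903 + 23810 = 3907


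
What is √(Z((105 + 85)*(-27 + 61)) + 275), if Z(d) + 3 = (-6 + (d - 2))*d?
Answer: 8*√651253 ≈ 6456.0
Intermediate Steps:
Z(d) = -3 + d*(-8 + d) (Z(d) = -3 + (-6 + (d - 2))*d = -3 + (-6 + (-2 + d))*d = -3 + (-8 + d)*d = -3 + d*(-8 + d))
√(Z((105 + 85)*(-27 + 61)) + 275) = √((-3 + ((105 + 85)*(-27 + 61))² - 8*(105 + 85)*(-27 + 61)) + 275) = √((-3 + (190*34)² - 1520*34) + 275) = √((-3 + 6460² - 8*6460) + 275) = √((-3 + 41731600 - 51680) + 275) = √(41679917 + 275) = √41680192 = 8*√651253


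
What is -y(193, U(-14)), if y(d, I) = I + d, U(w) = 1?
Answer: -194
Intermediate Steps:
-y(193, U(-14)) = -(1 + 193) = -1*194 = -194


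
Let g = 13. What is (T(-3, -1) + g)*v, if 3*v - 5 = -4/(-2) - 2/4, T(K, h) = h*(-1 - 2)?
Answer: 104/3 ≈ 34.667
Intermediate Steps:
T(K, h) = -3*h (T(K, h) = h*(-3) = -3*h)
v = 13/6 (v = 5/3 + (-4/(-2) - 2/4)/3 = 5/3 + (-4*(-½) - 2*¼)/3 = 5/3 + (2 - ½)/3 = 5/3 + (⅓)*(3/2) = 5/3 + ½ = 13/6 ≈ 2.1667)
(T(-3, -1) + g)*v = (-3*(-1) + 13)*(13/6) = (3 + 13)*(13/6) = 16*(13/6) = 104/3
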